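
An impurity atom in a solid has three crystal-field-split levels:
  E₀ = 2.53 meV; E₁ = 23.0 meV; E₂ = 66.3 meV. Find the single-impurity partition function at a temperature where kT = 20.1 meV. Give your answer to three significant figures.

Z = 1.24

Eᵢ/kT = 0.12587, 1.1443, 3.2985.
Z = Σ e^(−Eᵢ/kT) = e^(−0.12587) + e^(−1.1443) + e^(−3.2985) = 0.88173 + 0.31845 + 0.036939 = 1.2371.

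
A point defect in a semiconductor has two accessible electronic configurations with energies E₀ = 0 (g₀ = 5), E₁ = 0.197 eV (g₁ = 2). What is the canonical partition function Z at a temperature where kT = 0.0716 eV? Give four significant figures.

Z = 5.128

Eᵢ/kT = 0, 2.75140.
Z = Σ gᵢe^(−Eᵢ/kT) = 5·e^(−0) + 2·e^(−2.75140) = 5.00000 + 0.127677 = 5.12768.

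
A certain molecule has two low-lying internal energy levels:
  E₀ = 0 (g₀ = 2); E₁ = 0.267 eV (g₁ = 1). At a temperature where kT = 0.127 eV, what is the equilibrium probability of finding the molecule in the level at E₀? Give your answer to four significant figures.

0.9424

Eᵢ/kT = 0, 2.10236.
Z = Σ gᵢe^(−Eᵢ/kT) = 2·e^(−0) + 1·e^(−2.10236) = 2.00000 + 0.122168 = 2.12217.
P₀ = g₀ e^(−E₀/kT) / Z = 2.00000/2.12217 = 0.9424.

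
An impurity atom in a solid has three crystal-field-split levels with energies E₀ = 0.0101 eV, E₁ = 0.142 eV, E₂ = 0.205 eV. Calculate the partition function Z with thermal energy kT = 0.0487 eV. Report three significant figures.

Eᵢ/kT = 0.20739, 2.9158, 4.2094.
Z = Σ e^(−Eᵢ/kT) = e^(−0.20739) + e^(−2.9158) + e^(−4.2094) = 0.81270 + 0.054161 + 0.014855 = 0.88172.

Z = 0.882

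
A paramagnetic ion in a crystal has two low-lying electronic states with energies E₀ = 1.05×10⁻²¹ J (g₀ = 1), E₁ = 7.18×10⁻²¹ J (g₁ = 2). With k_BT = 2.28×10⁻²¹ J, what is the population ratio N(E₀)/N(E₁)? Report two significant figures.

n₀/n₁ = (g₀/g₁) exp[−(E₀−E₁)/kT] = (1/2) × exp(−(-6.13 ×10⁻²¹ J)/(2.28 ×10⁻²¹ J)) = (1/2) × exp(2.689) = 7.4.

7.4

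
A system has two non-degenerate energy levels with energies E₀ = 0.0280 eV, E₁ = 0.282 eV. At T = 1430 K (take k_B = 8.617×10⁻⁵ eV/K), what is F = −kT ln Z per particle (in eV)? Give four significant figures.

k_BT = 8.617×10⁻⁵ × 1430 K = 0.123223 eV.
Eᵢ/kT = 0.227230, 2.28853.
Z = Σ e^(−Eᵢ/kT) = e^(−0.227230) + e^(−2.28853) = 0.796738 + 0.101415 = 0.898153.
F = −kT ln Z = −0.123223 × ln(0.898153) = −0.123223 × -0.107415 = 0.01324 eV.

0.01324 eV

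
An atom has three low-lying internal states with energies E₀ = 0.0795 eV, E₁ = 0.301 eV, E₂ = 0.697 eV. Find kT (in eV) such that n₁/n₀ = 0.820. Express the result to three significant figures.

n₁/n₀ = exp[−(E₁−E₀)/kT] = 0.820.
⇒ (E₁−E₀)/kT = ln(1/0.820) = ln(1.2195) = 0.19844.
kT = 0.2215 eV / 0.19844 = 1.12 eV.

1.12 eV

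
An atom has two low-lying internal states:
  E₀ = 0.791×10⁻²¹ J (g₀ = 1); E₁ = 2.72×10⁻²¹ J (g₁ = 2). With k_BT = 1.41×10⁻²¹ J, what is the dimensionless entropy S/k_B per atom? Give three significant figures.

0.873

Eᵢ/kT = 0.56099, 1.9291.
Z = Σ gᵢe^(−Eᵢ/kT) = 1·e^(−0.56099) + 2·e^(−1.9291) = 0.57064 + 0.29056 = 0.86120.
⟨E⟩ = Σ EᵢPᵢ = 1.4418 ×10⁻²¹ J.
S/k_B = ln Z + ⟨E⟩/kT = ln(0.86120) + 1.4418/1.41 = -0.14943 + 1.0226 = 0.873.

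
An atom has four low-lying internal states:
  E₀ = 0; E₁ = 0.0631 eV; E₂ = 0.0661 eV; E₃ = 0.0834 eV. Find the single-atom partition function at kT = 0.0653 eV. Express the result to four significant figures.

Eᵢ/kT = 0, 0.966309, 1.01225, 1.27718.
Z = Σ e^(−Eᵢ/kT) = e^(−0) + e^(−0.966309) + e^(−1.01225) + e^(−1.27718) = 1.00000 + 0.380485 + 0.363400 + 0.278822 = 2.02271.

Z = 2.023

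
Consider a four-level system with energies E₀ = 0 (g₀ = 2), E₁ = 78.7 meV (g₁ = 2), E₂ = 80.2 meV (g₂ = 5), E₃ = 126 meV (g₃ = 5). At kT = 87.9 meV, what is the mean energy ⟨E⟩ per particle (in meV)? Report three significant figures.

62.4 meV

Eᵢ/kT = 0, 0.89534, 0.91240, 1.4334.
Z = Σ gᵢe^(−Eᵢ/kT) = 2·e^(−0) + 2·e^(−0.89534) + 5·e^(−0.91240) + 5·e^(−1.4334) = 2.0000 + 0.81694 + 2.0078 + 1.1925 = 6.0172.
⟨E⟩ = Σ Eᵢ gᵢe^(−Eᵢ/kT) / Z = (0·2.0000 + 78.7·0.81694 + 80.2·2.0078 + 126·1.1925) / 6.0172 = 62.4 meV.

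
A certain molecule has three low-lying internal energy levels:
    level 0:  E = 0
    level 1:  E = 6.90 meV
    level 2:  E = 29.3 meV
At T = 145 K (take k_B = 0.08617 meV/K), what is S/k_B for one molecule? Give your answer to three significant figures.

k_BT = 0.08617 × 145 K = 12.495 meV.
Eᵢ/kT = 0, 0.55222, 2.3449.
Z = Σ e^(−Eᵢ/kT) = e^(−0) + e^(−0.55222) + e^(−2.3449) = 1.0000 + 0.57567 + 0.095857 = 1.6715.
⟨E⟩ = Σ EᵢPᵢ = 4.0567 meV.
S/k_B = ln Z + ⟨E⟩/kT = ln(1.6715) + 4.0567/12.495 = 0.51372 + 0.32467 = 0.838.

0.838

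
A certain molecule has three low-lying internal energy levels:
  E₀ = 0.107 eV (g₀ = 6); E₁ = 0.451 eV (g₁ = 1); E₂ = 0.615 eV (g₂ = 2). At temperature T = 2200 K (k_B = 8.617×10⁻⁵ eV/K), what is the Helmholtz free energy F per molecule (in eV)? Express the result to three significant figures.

-0.242 eV

k_BT = 8.617×10⁻⁵ × 2200 K = 0.18957 eV.
Eᵢ/kT = 0.56444, 2.3791, 3.2442.
Z = Σ gᵢe^(−Eᵢ/kT) = 6·e^(−0.56444) + 1·e^(−2.3791) + 2·e^(−3.2442) = 3.4121 + 0.092634 + 0.078000 = 3.5827.
F = −kT ln Z = −0.18957 × ln(3.5827) = −0.18957 × 1.2761 = -0.242 eV.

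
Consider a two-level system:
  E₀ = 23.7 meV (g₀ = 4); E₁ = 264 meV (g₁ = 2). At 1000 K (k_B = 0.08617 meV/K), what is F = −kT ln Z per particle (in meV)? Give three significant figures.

k_BT = 0.08617 × 1000 K = 86.170 meV.
Eᵢ/kT = 0.27504, 3.0637.
Z = Σ gᵢe^(−Eᵢ/kT) = 4·e^(−0.27504) + 2·e^(−3.0637) = 3.0382 + 0.093429 = 3.1316.
F = −kT ln Z = −86.170 × ln(3.1316) = −86.170 × 1.1415 = -98.4 meV.

-98.4 meV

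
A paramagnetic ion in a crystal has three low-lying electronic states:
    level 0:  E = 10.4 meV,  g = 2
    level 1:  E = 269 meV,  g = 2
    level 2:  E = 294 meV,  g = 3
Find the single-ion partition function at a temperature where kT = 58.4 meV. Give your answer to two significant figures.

Z = 1.7

Eᵢ/kT = 0.1781, 4.606, 5.034.
Z = Σ gᵢe^(−Eᵢ/kT) = 2·e^(−0.1781) + 2·e^(−4.606) + 3·e^(−5.034) = 1.674 + 0.01998 + 0.01954 = 1.714.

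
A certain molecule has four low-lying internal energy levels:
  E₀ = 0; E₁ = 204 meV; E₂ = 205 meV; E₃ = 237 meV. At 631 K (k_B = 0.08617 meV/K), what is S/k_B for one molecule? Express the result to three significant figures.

0.275

k_BT = 0.08617 × 631 K = 54.373 meV.
Eᵢ/kT = 0, 3.7519, 3.7703, 4.3588.
Z = Σ e^(−Eᵢ/kT) = e^(−0) + e^(−3.7519) + e^(−3.7703) + e^(−4.3588) = 1.0000 + 0.023473 + 0.023045 + 0.012794 = 1.0593.
⟨E⟩ = Σ EᵢPᵢ = 11.843 meV.
S/k_B = ln Z + ⟨E⟩/kT = ln(1.0593) + 11.843/54.373 = 0.057608 + 0.21781 = 0.275.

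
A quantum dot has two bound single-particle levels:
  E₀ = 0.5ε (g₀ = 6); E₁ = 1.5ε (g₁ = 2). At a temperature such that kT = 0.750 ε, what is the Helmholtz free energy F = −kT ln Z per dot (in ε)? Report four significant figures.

-0.9070 ε

Eᵢ/kT = 0.666667, 2.00000.
Z = Σ gᵢe^(−Eᵢ/kT) = 6·e^(−0.666667) + 2·e^(−2.00000) = 3.08050 + 0.270671 = 3.35117.
F = −kT ln Z = −0.750 × ln(3.35117) = −0.750 × 1.20931 = -0.9070 ε.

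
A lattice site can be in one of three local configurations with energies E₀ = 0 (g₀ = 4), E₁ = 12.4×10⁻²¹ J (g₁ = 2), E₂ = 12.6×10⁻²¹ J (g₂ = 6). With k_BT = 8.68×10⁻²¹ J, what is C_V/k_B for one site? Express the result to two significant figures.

Eᵢ/kT = 0, 1.429, 1.452.
Z = Σ gᵢe^(−Eᵢ/kT) = 4·e^(−0) + 2·e^(−1.429) + 6·e^(−1.452) = 4.000 + 0.4791 + 1.405 = 5.884.
⟨E⟩ = 4.018, ⟨E²⟩ = 50.43.
C_V/k_B = (⟨E²⟩ − ⟨E⟩²)/(kT)² = (50.43 − 16.14)/75.34 = 0.46.

0.46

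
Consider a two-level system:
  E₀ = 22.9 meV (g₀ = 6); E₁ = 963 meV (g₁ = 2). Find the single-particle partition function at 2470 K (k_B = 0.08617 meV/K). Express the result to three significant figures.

k_BT = 0.08617 × 2470 K = 212.84 meV.
Eᵢ/kT = 0.10759, 4.5245.
Z = Σ gᵢe^(−Eᵢ/kT) = 6·e^(−0.10759) + 2·e^(−4.5245) = 5.3880 + 0.021680 = 5.4097.

Z = 5.41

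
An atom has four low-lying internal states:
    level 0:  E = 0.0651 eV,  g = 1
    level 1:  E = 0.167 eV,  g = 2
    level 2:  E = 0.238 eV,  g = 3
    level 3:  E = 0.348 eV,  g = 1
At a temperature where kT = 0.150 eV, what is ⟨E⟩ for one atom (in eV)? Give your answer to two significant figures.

Eᵢ/kT = 0.4340, 1.113, 1.587, 2.320.
Z = Σ gᵢe^(−Eᵢ/kT) = 1·e^(−0.4340) + 2·e^(−1.113) + 3·e^(−1.587) + 1·e^(−2.320) = 0.6479 + 0.6571 + 0.6136 + 0.09827 = 2.017.
⟨E⟩ = Σ Eᵢ gᵢe^(−Eᵢ/kT) / Z = (0.0651·0.6479 + 0.167·0.6571 + 0.238·0.6136 + 0.348·0.09827) / 2.017 = 0.16 eV.

0.16 eV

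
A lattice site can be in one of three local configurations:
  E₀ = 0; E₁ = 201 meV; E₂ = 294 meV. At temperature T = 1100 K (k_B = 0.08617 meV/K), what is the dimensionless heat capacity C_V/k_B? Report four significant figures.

0.7202

k_BT = 0.08617 × 1100 K = 94.7870 meV.
Eᵢ/kT = 0, 2.12054, 3.10169.
Z = Σ e^(−Eᵢ/kT) = e^(−0) + e^(−2.12054) + e^(−3.10169) = 1.00000 + 0.119967 + 0.0449731 = 1.16494.
⟨E⟩ = 32.0493 meV, ⟨E²⟩ = 7497.45 meV².
C_V/k_B = (⟨E²⟩ − ⟨E⟩²)/(kT)² = (7497.45 − 1027.16)/8984.58 = 0.7202.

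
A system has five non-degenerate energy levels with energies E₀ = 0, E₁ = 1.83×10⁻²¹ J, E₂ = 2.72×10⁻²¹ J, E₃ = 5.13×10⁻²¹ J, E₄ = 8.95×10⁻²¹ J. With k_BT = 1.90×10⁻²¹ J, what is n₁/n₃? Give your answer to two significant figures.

5.7

n₁/n₃ = exp[−(E₁−E₃)/kT] = exp(−(-3.30 ×10⁻²¹ J)/(1.90 ×10⁻²¹ J)) = exp(1.737) = 5.7.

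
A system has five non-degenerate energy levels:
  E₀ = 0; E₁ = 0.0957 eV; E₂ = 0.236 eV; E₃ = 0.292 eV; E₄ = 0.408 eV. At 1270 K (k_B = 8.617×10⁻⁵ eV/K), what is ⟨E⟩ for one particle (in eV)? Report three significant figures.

k_BT = 8.617×10⁻⁵ × 1270 K = 0.10944 eV.
Eᵢ/kT = 0, 0.87445, 2.1564, 2.6681, 3.7281.
Z = Σ e^(−Eᵢ/kT) = e^(−0) + e^(−0.87445) + e^(−2.1564) + e^(−2.6681) + e^(−3.7281) = 1.0000 + 0.41709 + 0.11574 + 0.069384 + 0.024038 = 1.6263.
⟨E⟩ = Σ Eᵢ e^(−Eᵢ/kT) / Z = (0·1.0000 + 0.0957·0.41709 + 0.236·0.11574 + 0.292·0.069384 + 0.408·0.024038) / 1.6263 = 0.0598 eV.

0.0598 eV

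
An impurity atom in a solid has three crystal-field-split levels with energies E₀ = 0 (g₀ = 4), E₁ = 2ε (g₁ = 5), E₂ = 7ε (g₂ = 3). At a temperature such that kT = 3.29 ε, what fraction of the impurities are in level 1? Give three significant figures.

Eᵢ/kT = 0, 0.60790, 2.1277.
Z = Σ gᵢe^(−Eᵢ/kT) = 4·e^(−0) + 5·e^(−0.60790) + 3·e^(−2.1277) = 4.0000 + 2.7225 + 0.35733 = 7.0798.
P₁ = g₁ e^(−E₁/kT) / Z = 2.7225/7.0798 = 0.385.

0.385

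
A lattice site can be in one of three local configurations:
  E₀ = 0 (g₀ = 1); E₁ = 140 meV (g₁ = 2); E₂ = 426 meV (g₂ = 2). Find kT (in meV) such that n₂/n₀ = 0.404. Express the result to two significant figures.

270 meV

n₂/n₀ = (g₂/g₀) exp[−(E₂−E₀)/kT] = 0.404.
⇒ (E₂−E₀)/kT = ln((2/1)/0.404) = ln(4.950) = 1.599.
kT = 426 meV / 1.599 = 270 meV.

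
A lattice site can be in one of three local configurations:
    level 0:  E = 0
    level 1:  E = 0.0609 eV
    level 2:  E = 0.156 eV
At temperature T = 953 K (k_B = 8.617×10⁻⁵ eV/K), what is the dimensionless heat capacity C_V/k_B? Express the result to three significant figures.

0.339

k_BT = 8.617×10⁻⁵ × 953 K = 0.082120 eV.
Eᵢ/kT = 0, 0.74160, 1.8997.
Z = Σ e^(−Eᵢ/kT) = e^(−0) + e^(−0.74160) + e^(−1.8997) = 1.0000 + 0.47635 + 0.14961 = 1.6260.
⟨E⟩ = 0.032195 eV, ⟨E²⟩ = 0.0033257 eV².
C_V/k_B = (⟨E²⟩ − ⟨E⟩²)/(kT)² = (0.0033257 − 0.0010365)/0.0067437 = 0.339.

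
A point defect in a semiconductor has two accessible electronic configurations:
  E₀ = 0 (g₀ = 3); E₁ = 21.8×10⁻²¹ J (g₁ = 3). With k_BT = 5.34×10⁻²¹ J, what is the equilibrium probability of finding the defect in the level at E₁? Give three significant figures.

0.0166

Eᵢ/kT = 0, 4.0824.
Z = Σ gᵢe^(−Eᵢ/kT) = 3·e^(−0) + 3·e^(−4.0824) = 3.0000 + 0.050601 = 3.0506.
P₁ = g₁ e^(−E₁/kT) / Z = 0.050601/3.0506 = 0.0166.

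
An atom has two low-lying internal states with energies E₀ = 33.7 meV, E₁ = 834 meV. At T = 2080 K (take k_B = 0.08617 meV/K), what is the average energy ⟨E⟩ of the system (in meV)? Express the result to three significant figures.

k_BT = 0.08617 × 2080 K = 179.23 meV.
Eᵢ/kT = 0.18803, 4.6532.
Z = Σ e^(−Eᵢ/kT) = e^(−0.18803) + e^(−4.6532) = 0.82859 + 0.0095311 = 0.83812.
⟨E⟩ = Σ Eᵢ e^(−Eᵢ/kT) / Z = (33.7·0.82859 + 834·0.0095311) / 0.83812 = 42.8 meV.

42.8 meV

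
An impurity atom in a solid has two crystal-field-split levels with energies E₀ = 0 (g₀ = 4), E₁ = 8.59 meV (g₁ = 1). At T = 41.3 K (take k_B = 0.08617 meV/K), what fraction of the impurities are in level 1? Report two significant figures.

0.022

k_BT = 0.08617 × 41.3 K = 3.559 meV.
Eᵢ/kT = 0, 2.414.
Z = Σ gᵢe^(−Eᵢ/kT) = 4·e^(−0) + 1·e^(−2.414) = 4.000 + 0.08946 = 4.089.
P₁ = g₁ e^(−E₁/kT) / Z = 0.08946/4.089 = 0.022.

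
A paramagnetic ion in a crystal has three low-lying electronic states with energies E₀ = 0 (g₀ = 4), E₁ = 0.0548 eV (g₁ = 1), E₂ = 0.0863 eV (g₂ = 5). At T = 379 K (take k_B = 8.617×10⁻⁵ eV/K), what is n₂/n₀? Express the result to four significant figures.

k_BT = 8.617×10⁻⁵ × 379 K = 0.0326584 eV.
n₂/n₀ = (g₂/g₀) exp[−(E₂−E₀)/kT] = (5/4) × exp(−(0.0863 eV)/(0.0326584 eV)) = (5/4) × exp(-2.64251) = 0.08898.

0.08898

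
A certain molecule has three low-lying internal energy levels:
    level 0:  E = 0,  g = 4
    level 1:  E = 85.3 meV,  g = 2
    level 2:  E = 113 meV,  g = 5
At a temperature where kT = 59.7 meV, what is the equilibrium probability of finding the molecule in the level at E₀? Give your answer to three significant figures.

0.764

Eᵢ/kT = 0, 1.4288, 1.8928.
Z = Σ gᵢe^(−Eᵢ/kT) = 4·e^(−0) + 2·e^(−1.4288) + 5·e^(−1.8928) = 4.0000 + 0.47919 + 0.75325 = 5.2324.
P₀ = g₀ e^(−E₀/kT) / Z = 4.0000/5.2324 = 0.764.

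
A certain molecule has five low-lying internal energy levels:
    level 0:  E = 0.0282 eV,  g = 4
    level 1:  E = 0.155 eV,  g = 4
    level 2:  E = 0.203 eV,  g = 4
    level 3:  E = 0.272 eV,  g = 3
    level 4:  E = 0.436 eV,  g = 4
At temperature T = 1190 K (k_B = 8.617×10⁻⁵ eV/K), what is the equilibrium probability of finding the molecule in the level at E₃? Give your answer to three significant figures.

k_BT = 8.617×10⁻⁵ × 1190 K = 0.10254 eV.
Eᵢ/kT = 0.27501, 1.5116, 1.9797, 2.6526, 4.2520.
Z = Σ gᵢe^(−Eᵢ/kT) = 4·e^(−0.27501) + 4·e^(−1.5116) + 4·e^(−1.9797) + 3·e^(−2.6526) + 4·e^(−4.2520) = 3.0383 + 0.88223 + 0.55244 + 0.21140 + 0.056943 = 4.7413.
P₃ = g₃ e^(−E₃/kT) / Z = 0.21140/4.7413 = 0.0446.

0.0446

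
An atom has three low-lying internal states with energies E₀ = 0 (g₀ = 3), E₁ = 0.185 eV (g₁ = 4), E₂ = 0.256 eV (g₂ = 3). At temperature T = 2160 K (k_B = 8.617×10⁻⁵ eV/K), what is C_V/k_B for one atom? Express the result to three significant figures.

k_BT = 8.617×10⁻⁵ × 2160 K = 0.18613 eV.
Eᵢ/kT = 0, 0.99393, 1.3754.
Z = Σ gᵢe^(−Eᵢ/kT) = 3·e^(−0) + 4·e^(−0.99393) + 3·e^(−1.3754) = 3.0000 + 1.4805 + 0.75822 = 5.2387.
⟨E⟩ = 0.089335 eV, ⟨E²⟩ = 0.019158 eV².
C_V/k_B = (⟨E²⟩ − ⟨E⟩²)/(kT)² = (0.019158 − 0.0079807)/0.034644 = 0.323.

0.323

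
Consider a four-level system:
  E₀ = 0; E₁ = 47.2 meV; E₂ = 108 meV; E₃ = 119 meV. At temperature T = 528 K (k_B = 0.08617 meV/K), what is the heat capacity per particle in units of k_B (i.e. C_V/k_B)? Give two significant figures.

k_BT = 0.08617 × 528 K = 45.50 meV.
Eᵢ/kT = 0, 1.037, 2.374, 2.615.
Z = Σ e^(−Eᵢ/kT) = e^(−0) + e^(−1.037) + e^(−2.374) + e^(−2.615) = 1.000 + 0.3545 + 0.09311 + 0.07317 = 1.521.
⟨E⟩ = 23.34 meV, ⟨E²⟩ = 1915 meV².
C_V/k_B = (⟨E²⟩ − ⟨E⟩²)/(kT)² = (1915 − 544.8)/2070 = 0.66.

0.66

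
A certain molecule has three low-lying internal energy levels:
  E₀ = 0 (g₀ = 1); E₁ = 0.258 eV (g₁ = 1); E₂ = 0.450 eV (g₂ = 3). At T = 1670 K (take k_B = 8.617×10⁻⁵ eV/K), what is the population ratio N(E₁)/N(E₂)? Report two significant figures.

1.3

k_BT = 8.617×10⁻⁵ × 1670 K = 0.1439 eV.
n₁/n₂ = (g₁/g₂) exp[−(E₁−E₂)/kT] = (1/3) × exp(−(-0.192 eV)/(0.1439 eV)) = (1/3) × exp(1.334) = 1.3.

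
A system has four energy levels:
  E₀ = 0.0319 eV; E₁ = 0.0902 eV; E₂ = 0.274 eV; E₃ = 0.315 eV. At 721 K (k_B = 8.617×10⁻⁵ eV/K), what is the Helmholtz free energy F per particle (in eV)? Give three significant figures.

0.0100 eV

k_BT = 8.617×10⁻⁵ × 721 K = 0.062129 eV.
Eᵢ/kT = 0.51345, 1.4518, 4.4102, 5.0701.
Z = Σ e^(−Eᵢ/kT) = e^(−0.51345) + e^(−1.4518) + e^(−4.4102) + e^(−5.0701) = 0.59843 + 0.23415 + 0.012153 + 0.0062818 = 0.85101.
F = −kT ln Z = −0.062129 × ln(0.85101) = −0.062129 × -0.16133 = 0.0100 eV.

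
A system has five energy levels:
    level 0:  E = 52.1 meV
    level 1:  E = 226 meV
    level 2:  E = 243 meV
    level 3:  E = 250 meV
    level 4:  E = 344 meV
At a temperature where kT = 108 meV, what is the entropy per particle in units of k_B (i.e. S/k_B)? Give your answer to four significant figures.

Eᵢ/kT = 0.482407, 2.09259, 2.25000, 2.31481, 3.18519.
Z = Σ e^(−Eᵢ/kT) = e^(−0.482407) + e^(−2.09259) + e^(−2.25000) + e^(−2.31481) + e^(−3.18519) = 0.617296 + 0.123367 + 0.105399 + 0.0987850 + 0.0413704 = 0.986217.
⟨E⟩ = Σ EᵢPᵢ = 126.323 meV.
S/k_B = ln Z + ⟨E⟩/kT = ln(0.986217) + 126.323/108 = -0.0138789 + 1.16966 = 1.156.

1.156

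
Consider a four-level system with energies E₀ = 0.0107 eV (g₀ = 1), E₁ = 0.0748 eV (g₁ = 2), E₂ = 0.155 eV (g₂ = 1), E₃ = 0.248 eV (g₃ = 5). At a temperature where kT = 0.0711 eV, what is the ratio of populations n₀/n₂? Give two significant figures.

7.6

n₀/n₂ = (g₀/g₂) exp[−(E₀−E₂)/kT] = (1/1) × exp(−(-0.1443 eV)/(0.0711 eV)) = (1/1) × exp(2.030) = 7.6.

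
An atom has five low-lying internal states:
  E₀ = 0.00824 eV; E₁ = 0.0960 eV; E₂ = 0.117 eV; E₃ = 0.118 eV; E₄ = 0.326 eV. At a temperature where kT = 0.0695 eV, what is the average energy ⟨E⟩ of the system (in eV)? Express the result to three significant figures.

Eᵢ/kT = 0.11856, 1.3813, 1.6835, 1.6978, 4.6906.
Z = Σ e^(−Eᵢ/kT) = e^(−0.11856) + e^(−1.3813) + e^(−1.6835) + e^(−1.6978) + e^(−4.6906) = 0.88820 + 0.25125 + 0.18572 + 0.18309 + 0.0091812 = 1.5174.
⟨E⟩ = Σ Eᵢ e^(−Eᵢ/kT) / Z = (0.00824·0.88820 + 0.0960·0.25125 + 0.117·0.18572 + 0.118·0.18309 + 0.326·0.0091812) / 1.5174 = 0.0512 eV.

0.0512 eV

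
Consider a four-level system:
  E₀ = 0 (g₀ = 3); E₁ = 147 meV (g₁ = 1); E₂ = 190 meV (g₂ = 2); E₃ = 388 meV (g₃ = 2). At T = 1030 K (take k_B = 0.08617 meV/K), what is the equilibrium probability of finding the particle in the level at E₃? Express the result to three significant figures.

k_BT = 0.08617 × 1030 K = 88.755 meV.
Eᵢ/kT = 0, 1.6562, 2.1407, 4.3716.
Z = Σ gᵢe^(−Eᵢ/kT) = 3·e^(−0) + 1·e^(−1.6562) + 2·e^(−2.1407) + 2·e^(−4.3716) = 3.0000 + 0.19086 + 0.23515 + 0.025262 = 3.4513.
P₃ = g₃ e^(−E₃/kT) / Z = 0.025262/3.4513 = 0.00732.

0.00732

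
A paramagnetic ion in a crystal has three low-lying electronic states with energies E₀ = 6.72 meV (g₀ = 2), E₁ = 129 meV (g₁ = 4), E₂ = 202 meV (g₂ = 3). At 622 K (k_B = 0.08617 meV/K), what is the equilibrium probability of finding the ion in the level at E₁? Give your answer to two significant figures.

k_BT = 0.08617 × 622 K = 53.60 meV.
Eᵢ/kT = 0.1254, 2.407, 3.769.
Z = Σ gᵢe^(−Eᵢ/kT) = 2·e^(−0.1254) + 4·e^(−2.407) + 3·e^(−3.769) = 1.764 + 0.3603 + 0.06923 = 2.194.
P₁ = g₁ e^(−E₁/kT) / Z = 0.3603/2.194 = 0.16.

0.16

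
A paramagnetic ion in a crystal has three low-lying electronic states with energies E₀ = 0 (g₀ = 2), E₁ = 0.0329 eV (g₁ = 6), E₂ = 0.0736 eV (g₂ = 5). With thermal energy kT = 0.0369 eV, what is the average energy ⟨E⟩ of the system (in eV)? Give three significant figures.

0.0255 eV

Eᵢ/kT = 0, 0.89160, 1.9946.
Z = Σ gᵢe^(−Eᵢ/kT) = 2·e^(−0) + 6·e^(−0.89160) + 5·e^(−1.9946) = 2.0000 + 2.4600 + 0.68034 = 5.1403.
⟨E⟩ = Σ Eᵢ gᵢe^(−Eᵢ/kT) / Z = (0·2.0000 + 0.0329·2.4600 + 0.0736·0.68034) / 5.1403 = 0.0255 eV.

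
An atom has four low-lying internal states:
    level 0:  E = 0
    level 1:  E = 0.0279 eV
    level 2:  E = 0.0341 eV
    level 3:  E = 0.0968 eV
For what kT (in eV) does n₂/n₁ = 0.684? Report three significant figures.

0.0163 eV

n₂/n₁ = exp[−(E₂−E₁)/kT] = 0.684.
⇒ (E₂−E₁)/kT = ln(1/0.684) = ln(1.4620) = 0.37981.
kT = 0.0062 eV / 0.37981 = 0.0163 eV.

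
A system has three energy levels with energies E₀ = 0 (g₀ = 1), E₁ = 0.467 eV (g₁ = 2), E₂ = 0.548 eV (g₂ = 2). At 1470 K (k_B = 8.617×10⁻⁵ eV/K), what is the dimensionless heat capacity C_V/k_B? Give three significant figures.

k_BT = 8.617×10⁻⁵ × 1470 K = 0.12667 eV.
Eᵢ/kT = 0, 3.6867, 4.3262.
Z = Σ gᵢe^(−Eᵢ/kT) = 1·e^(−0) + 2·e^(−3.6867) + 2·e^(−4.3262) = 1.0000 + 0.050109 + 0.026435 = 1.0765.
⟨E⟩ = 0.035195 eV, ⟨E²⟩ = 0.017526 eV².
C_V/k_B = (⟨E²⟩ − ⟨E⟩²)/(kT)² = (0.017526 − 0.0012387)/0.016045 = 1.02.

1.02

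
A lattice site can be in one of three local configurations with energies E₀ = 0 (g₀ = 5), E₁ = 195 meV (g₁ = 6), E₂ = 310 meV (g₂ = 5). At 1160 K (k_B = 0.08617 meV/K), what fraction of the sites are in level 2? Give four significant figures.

k_BT = 0.08617 × 1160 K = 99.9572 meV.
Eᵢ/kT = 0, 1.95083, 3.10133.
Z = Σ gᵢe^(−Eᵢ/kT) = 5·e^(−0) + 6·e^(−1.95083) + 5·e^(−3.10133) = 5.00000 + 0.852936 + 0.224947 = 6.07788.
P₂ = g₂ e^(−E₂/kT) / Z = 0.224947/6.07788 = 0.03701.

0.03701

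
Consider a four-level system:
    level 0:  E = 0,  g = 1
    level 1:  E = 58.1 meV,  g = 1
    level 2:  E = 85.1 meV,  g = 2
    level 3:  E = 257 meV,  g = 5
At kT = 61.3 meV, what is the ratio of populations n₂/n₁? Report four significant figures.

1.287

n₂/n₁ = (g₂/g₁) exp[−(E₂−E₁)/kT] = (2/1) × exp(−(27.0 meV)/(61.3 meV)) = (2/1) × exp(-0.440457) = 1.287.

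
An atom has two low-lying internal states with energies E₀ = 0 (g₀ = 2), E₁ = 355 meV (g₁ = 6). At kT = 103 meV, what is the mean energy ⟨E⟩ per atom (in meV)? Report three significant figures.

31.0 meV

Eᵢ/kT = 0, 3.4466.
Z = Σ gᵢe^(−Eᵢ/kT) = 2·e^(−0) + 6·e^(−3.4466) = 2.0000 + 0.19112 = 2.1911.
⟨E⟩ = Σ Eᵢ gᵢe^(−Eᵢ/kT) / Z = (0·2.0000 + 355·0.19112) / 2.1911 = 31.0 meV.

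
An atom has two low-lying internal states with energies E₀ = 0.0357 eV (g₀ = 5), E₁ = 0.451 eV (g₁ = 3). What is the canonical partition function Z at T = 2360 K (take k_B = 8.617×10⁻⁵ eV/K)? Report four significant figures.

Z = 4.522

k_BT = 8.617×10⁻⁵ × 2360 K = 0.203361 eV.
Eᵢ/kT = 0.175550, 2.21773.
Z = Σ gᵢe^(−Eᵢ/kT) = 5·e^(−0.175550) + 3·e^(−2.21773) = 4.19498 + 0.326568 = 4.52155.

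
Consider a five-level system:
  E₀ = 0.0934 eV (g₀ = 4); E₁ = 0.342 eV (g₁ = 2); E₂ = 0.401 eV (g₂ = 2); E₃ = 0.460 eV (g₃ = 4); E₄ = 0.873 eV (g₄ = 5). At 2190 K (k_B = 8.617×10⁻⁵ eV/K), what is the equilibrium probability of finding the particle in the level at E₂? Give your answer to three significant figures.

0.0702

k_BT = 8.617×10⁻⁵ × 2190 K = 0.18871 eV.
Eᵢ/kT = 0.49494, 1.8123, 2.1250, 2.4376, 4.6261.
Z = Σ gᵢe^(−Eᵢ/kT) = 4·e^(−0.49494) + 2·e^(−1.8123) + 2·e^(−2.1250) + 4·e^(−2.4376) + 5·e^(−4.6261) = 2.4384 + 0.32656 + 0.23887 + 0.34948 + 0.048964 = 3.4023.
P₂ = g₂ e^(−E₂/kT) / Z = 0.23887/3.4023 = 0.0702.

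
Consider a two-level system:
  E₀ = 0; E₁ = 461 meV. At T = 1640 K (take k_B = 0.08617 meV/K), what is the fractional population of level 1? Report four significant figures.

0.03689

k_BT = 0.08617 × 1640 K = 141.319 meV.
Eᵢ/kT = 0, 3.26212.
Z = Σ e^(−Eᵢ/kT) = e^(−0) + e^(−3.26212) = 1.00000 + 0.0383071 = 1.03831.
P₁ = e^(−E₁/kT) / Z = 0.0383071/1.03831 = 0.03689.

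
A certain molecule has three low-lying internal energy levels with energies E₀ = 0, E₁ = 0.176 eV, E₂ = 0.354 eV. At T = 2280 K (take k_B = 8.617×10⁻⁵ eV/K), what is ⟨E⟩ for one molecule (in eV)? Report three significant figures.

0.0828 eV

k_BT = 8.617×10⁻⁵ × 2280 K = 0.19647 eV.
Eᵢ/kT = 0, 0.89581, 1.8018.
Z = Σ e^(−Eᵢ/kT) = e^(−0) + e^(−0.89581) + e^(−1.8018) = 1.0000 + 0.40828 + 0.16500 = 1.5733.
⟨E⟩ = Σ Eᵢ e^(−Eᵢ/kT) / Z = (0·1.0000 + 0.176·0.40828 + 0.354·0.16500) / 1.5733 = 0.0828 eV.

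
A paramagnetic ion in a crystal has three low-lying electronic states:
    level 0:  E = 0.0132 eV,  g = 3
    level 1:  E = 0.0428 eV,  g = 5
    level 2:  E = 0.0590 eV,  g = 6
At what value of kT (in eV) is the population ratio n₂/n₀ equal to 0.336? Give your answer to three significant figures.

0.0257 eV

n₂/n₀ = (g₂/g₀) exp[−(E₂−E₀)/kT] = 0.336.
⇒ (E₂−E₀)/kT = ln((6/3)/0.336) = ln(5.9524) = 1.7838.
kT = 0.0458 eV / 1.7838 = 0.0257 eV.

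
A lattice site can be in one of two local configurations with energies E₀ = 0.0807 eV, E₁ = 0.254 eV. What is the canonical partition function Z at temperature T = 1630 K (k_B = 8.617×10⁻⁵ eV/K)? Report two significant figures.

Z = 0.73

k_BT = 8.617×10⁻⁵ × 1630 K = 0.1405 eV.
Eᵢ/kT = 0.5744, 1.808.
Z = Σ e^(−Eᵢ/kT) = e^(−0.5744) + e^(−1.808) = 0.5630 + 0.1640 = 0.7270.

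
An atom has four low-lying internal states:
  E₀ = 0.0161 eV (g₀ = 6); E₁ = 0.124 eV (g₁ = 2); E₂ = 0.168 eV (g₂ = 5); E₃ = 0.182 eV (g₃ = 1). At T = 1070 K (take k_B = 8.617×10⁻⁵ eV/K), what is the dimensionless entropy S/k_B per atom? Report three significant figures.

2.38

k_BT = 8.617×10⁻⁵ × 1070 K = 0.092202 eV.
Eᵢ/kT = 0.17462, 1.3449, 1.8221, 1.9739.
Z = Σ gᵢe^(−Eᵢ/kT) = 6·e^(−0.17462) + 2·e^(−1.3449) + 5·e^(−1.8221) + 1·e^(−1.9739) = 5.0387 + 0.52113 + 0.80843 + 0.13891 = 6.5072.
⟨E⟩ = Σ EᵢPᵢ = 0.047154 eV.
S/k_B = ln Z + ⟨E⟩/kT = ln(6.5072) + 0.047154/0.092202 = 1.8729 + 0.51142 = 2.38.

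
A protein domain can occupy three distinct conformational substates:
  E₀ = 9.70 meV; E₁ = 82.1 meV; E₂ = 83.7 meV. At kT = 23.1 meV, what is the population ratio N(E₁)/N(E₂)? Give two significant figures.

n₁/n₂ = exp[−(E₁−E₂)/kT] = exp(−(-1.6 meV)/(23.1 meV)) = exp(0.06926) = 1.1.

1.1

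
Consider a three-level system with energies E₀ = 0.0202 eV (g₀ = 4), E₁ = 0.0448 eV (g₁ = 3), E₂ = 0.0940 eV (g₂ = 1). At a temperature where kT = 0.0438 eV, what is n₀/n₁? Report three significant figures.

n₀/n₁ = (g₀/g₁) exp[−(E₀−E₁)/kT] = (4/3) × exp(−(-0.0246 eV)/(0.0438 eV)) = (4/3) × exp(0.56164) = 2.34.

2.34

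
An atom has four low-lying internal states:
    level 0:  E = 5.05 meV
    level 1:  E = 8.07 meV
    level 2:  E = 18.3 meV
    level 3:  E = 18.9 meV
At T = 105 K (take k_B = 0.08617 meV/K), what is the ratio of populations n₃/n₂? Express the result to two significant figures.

0.94

k_BT = 0.08617 × 105 K = 9.048 meV.
n₃/n₂ = exp[−(E₃−E₂)/kT] = exp(−(0.6 meV)/(9.048 meV)) = exp(-0.06631) = 0.94.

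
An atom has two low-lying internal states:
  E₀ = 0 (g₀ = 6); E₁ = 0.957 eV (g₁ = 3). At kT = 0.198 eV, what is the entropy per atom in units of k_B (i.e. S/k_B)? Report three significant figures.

1.81

Eᵢ/kT = 0, 4.8333.
Z = Σ gᵢe^(−Eᵢ/kT) = 6·e^(−0) + 3·e^(−4.8333) = 6.0000 + 0.023881 = 6.0239.
⟨E⟩ = Σ EᵢPᵢ = 0.0037939 eV.
S/k_B = ln Z + ⟨E⟩/kT = ln(6.0239) + 0.0037939/0.198 = 1.7957 + 0.019161 = 1.81.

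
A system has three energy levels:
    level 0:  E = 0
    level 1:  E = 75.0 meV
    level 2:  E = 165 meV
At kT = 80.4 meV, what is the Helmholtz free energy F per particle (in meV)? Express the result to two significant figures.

-34 meV

Eᵢ/kT = 0, 0.9328, 2.052.
Z = Σ e^(−Eᵢ/kT) = e^(−0) + e^(−0.9328) + e^(−2.052) = 1.000 + 0.3935 + 0.1285 = 1.522.
F = −kT ln Z = −80.4 × ln(1.522) = −80.4 × 0.4200 = -34 meV.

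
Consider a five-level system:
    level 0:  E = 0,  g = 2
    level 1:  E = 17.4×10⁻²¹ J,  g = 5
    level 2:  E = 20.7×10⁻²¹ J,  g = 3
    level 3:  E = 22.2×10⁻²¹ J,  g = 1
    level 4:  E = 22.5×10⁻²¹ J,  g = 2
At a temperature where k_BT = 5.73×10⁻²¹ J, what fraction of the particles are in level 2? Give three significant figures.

Eᵢ/kT = 0, 3.0366, 3.6126, 3.8743, 3.9267.
Z = Σ gᵢe^(−Eᵢ/kT) = 2·e^(−0) + 5·e^(−3.0366) + 3·e^(−3.6126) + 1·e^(−3.8743) + 2·e^(−3.9267) = 2.0000 + 0.23999 + 0.080945 + 0.020769 + 0.039417 = 2.3811.
P₂ = g₂ e^(−E₂/kT) / Z = 0.080945/2.3811 = 0.0340.

0.0340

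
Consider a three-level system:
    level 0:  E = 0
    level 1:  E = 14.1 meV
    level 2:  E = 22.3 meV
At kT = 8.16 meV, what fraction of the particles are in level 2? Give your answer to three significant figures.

Eᵢ/kT = 0, 1.7279, 2.7328.
Z = Σ e^(−Eᵢ/kT) = e^(−0) + e^(−1.7279) + e^(−2.7328) = 1.0000 + 0.17766 + 0.065037 = 1.2427.
P₂ = e^(−E₂/kT) / Z = 0.065037/1.2427 = 0.0523.

0.0523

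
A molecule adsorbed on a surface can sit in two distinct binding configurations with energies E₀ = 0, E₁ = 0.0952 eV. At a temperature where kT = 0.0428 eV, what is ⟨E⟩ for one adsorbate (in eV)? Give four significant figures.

0.009291 eV

Eᵢ/kT = 0, 2.22430.
Z = Σ e^(−Eᵢ/kT) = e^(−0) + e^(−2.22430) = 1.00000 + 0.108143 = 1.10814.
⟨E⟩ = Σ Eᵢ e^(−Eᵢ/kT) / Z = (0·1.00000 + 0.0952·0.108143) / 1.10814 = 0.009291 eV.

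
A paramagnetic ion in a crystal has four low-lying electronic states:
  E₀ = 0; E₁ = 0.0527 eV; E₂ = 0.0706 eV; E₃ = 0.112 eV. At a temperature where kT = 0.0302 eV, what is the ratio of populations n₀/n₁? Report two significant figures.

n₀/n₁ = exp[−(E₀−E₁)/kT] = exp(−(-0.0527 eV)/(0.0302 eV)) = exp(1.745) = 5.7.

5.7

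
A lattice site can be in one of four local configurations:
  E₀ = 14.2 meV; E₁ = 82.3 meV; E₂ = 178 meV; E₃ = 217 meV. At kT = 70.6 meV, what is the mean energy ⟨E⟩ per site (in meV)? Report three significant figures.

49.0 meV

Eᵢ/kT = 0.20113, 1.1657, 2.5212, 3.0737.
Z = Σ e^(−Eᵢ/kT) = e^(−0.20113) + e^(−1.1657) + e^(−2.5212) + e^(−3.0737) = 0.81781 + 0.31170 + 0.080363 + 0.046250 = 1.2561.
⟨E⟩ = Σ Eᵢ e^(−Eᵢ/kT) / Z = (14.2·0.81781 + 82.3·0.31170 + 178·0.080363 + 217·0.046250) / 1.2561 = 49.0 meV.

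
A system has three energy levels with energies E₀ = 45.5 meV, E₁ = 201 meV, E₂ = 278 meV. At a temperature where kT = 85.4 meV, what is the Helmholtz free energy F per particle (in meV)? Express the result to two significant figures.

Eᵢ/kT = 0.5328, 2.354, 3.255.
Z = Σ e^(−Eᵢ/kT) = e^(−0.5328) + e^(−2.354) + e^(−3.255) = 0.5870 + 0.09499 + 0.03858 = 0.7206.
F = −kT ln Z = −85.4 × ln(0.7206) = −85.4 × -0.3277 = 28 meV.

28 meV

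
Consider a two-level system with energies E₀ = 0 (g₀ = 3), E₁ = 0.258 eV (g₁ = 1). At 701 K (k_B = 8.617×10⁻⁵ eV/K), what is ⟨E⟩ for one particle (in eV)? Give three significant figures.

0.00120 eV

k_BT = 8.617×10⁻⁵ × 701 K = 0.060405 eV.
Eᵢ/kT = 0, 4.2712.
Z = Σ gᵢe^(−Eᵢ/kT) = 3·e^(−0) + 1·e^(−4.2712) = 3.0000 + 0.013965 = 3.0140.
⟨E⟩ = Σ Eᵢ gᵢe^(−Eᵢ/kT) / Z = (0·3.0000 + 0.258·0.013965) / 3.0140 = 0.00120 eV.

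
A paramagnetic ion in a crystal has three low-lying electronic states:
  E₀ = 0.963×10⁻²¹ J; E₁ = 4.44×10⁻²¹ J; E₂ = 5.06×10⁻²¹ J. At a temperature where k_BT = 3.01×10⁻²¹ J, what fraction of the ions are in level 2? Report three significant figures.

0.163

Eᵢ/kT = 0.31993, 1.4751, 1.6811.
Z = Σ e^(−Eᵢ/kT) = e^(−0.31993) + e^(−1.4751) + e^(−1.6811) = 0.72620 + 0.22876 + 0.18617 = 1.1411.
P₂ = e^(−E₂/kT) / Z = 0.18617/1.1411 = 0.163.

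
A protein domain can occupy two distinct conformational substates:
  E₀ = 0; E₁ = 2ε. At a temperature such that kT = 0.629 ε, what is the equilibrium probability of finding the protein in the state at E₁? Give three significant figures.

Eᵢ/kT = 0, 3.1797.
Z = Σ e^(−Eᵢ/kT) = e^(−0) + e^(−3.1797) = 1.0000 + 0.041598 = 1.0416.
P₁ = e^(−E₁/kT) / Z = 0.041598/1.0416 = 0.0399.

0.0399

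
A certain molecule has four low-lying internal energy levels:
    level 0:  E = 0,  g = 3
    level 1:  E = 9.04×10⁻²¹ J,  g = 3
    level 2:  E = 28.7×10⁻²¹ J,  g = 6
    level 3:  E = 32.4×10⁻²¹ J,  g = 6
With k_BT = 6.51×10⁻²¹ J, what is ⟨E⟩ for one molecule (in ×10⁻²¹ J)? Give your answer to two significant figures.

Eᵢ/kT = 0, 1.389, 4.409, 4.977.
Z = Σ gᵢe^(−Eᵢ/kT) = 3·e^(−0) + 3·e^(−1.389) + 6·e^(−4.409) + 6·e^(−4.977) = 3.000 + 0.7480 + 0.07300 + 0.04137 = 3.862.
⟨E⟩ = Σ Eᵢ gᵢe^(−Eᵢ/kT) / Z = (0·3.000 + 9.04·0.7480 + 28.7·0.07300 + 32.4·0.04137) / 3.862 = 2.6 ×10⁻²¹ J.

2.6 ×10⁻²¹ J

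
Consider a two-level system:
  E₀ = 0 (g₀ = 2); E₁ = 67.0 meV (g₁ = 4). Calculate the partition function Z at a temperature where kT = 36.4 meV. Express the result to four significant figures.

Eᵢ/kT = 0, 1.84066.
Z = Σ gᵢe^(−Eᵢ/kT) = 2·e^(−0) + 4·e^(−1.84066) = 2.00000 + 0.634851 = 2.63485.

Z = 2.635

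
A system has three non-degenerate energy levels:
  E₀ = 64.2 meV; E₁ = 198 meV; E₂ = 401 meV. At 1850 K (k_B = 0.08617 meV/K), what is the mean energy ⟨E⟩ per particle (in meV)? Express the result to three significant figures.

128 meV

k_BT = 0.08617 × 1850 K = 159.41 meV.
Eᵢ/kT = 0.40274, 1.2421, 2.5155.
Z = Σ e^(−Eᵢ/kT) = e^(−0.40274) + e^(−1.2421) + e^(−2.5155) = 0.66849 + 0.28878 + 0.080822 = 1.0381.
⟨E⟩ = Σ Eᵢ e^(−Eᵢ/kT) / Z = (64.2·0.66849 + 198·0.28878 + 401·0.080822) / 1.0381 = 128 meV.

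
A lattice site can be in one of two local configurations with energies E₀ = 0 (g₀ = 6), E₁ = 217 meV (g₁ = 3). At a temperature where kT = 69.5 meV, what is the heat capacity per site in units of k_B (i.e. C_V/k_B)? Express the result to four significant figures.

Eᵢ/kT = 0, 3.12230.
Z = Σ gᵢe^(−Eᵢ/kT) = 6·e^(−0) + 3·e^(−3.12230) = 6.00000 + 0.132167 = 6.13217.
⟨E⟩ = 4.67701 meV, ⟨E²⟩ = 1014.91 meV².
C_V/k_B = (⟨E²⟩ − ⟨E⟩²)/(kT)² = (1014.91 − 21.8744)/4830.25 = 0.2056.

0.2056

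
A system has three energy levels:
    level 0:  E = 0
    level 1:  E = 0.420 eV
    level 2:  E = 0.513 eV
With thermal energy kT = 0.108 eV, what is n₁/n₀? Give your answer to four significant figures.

0.02047

n₁/n₀ = exp[−(E₁−E₀)/kT] = exp(−(0.420 eV)/(0.108 eV)) = exp(-3.88889) = 0.02047.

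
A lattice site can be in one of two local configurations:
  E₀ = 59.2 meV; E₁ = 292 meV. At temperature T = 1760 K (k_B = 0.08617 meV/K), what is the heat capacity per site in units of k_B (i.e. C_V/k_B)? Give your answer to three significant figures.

0.344

k_BT = 0.08617 × 1760 K = 151.66 meV.
Eᵢ/kT = 0.39035, 1.9254.
Z = Σ e^(−Eᵢ/kT) = e^(−0.39035) + e^(−1.9254) = 0.67682 + 0.14582 = 0.82264.
⟨E⟩ = 100.47 meV, ⟨E²⟩ = 17997 meV².
C_V/k_B = (⟨E²⟩ − ⟨E⟩²)/(kT)² = (17997 − 10094)/23001 = 0.344.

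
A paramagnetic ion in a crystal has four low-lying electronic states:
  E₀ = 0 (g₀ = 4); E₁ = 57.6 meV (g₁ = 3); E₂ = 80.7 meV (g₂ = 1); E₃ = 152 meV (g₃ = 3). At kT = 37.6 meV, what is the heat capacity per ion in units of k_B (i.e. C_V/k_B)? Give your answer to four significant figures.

Eᵢ/kT = 0, 1.53191, 2.14628, 4.04255.
Z = Σ gᵢe^(−Eᵢ/kT) = 4·e^(−0) + 3·e^(−1.53191) + 1·e^(−2.14628) + 3·e^(−4.04255) = 4.00000 + 0.648367 + 0.116918 + 0.0526580 = 4.81794.
⟨E⟩ = 11.3711 meV, ⟨E²⟩ = 857.039 meV².
C_V/k_B = (⟨E²⟩ − ⟨E⟩²)/(kT)² = (857.039 − 129.302)/1413.76 = 0.5148.

0.5148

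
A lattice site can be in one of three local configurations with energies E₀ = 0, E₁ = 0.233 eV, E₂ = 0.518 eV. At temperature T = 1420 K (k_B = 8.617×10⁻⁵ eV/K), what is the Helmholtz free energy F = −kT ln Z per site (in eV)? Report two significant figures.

k_BT = 8.617×10⁻⁵ × 1420 K = 0.1224 eV.
Eᵢ/kT = 0, 1.904, 4.232.
Z = Σ e^(−Eᵢ/kT) = e^(−0) + e^(−1.904) + e^(−4.232) = 1.000 + 0.1490 + 0.01452 = 1.164.
F = −kT ln Z = −0.1224 × ln(1.164) = −0.1224 × 0.1519 = -0.019 eV.

-0.019 eV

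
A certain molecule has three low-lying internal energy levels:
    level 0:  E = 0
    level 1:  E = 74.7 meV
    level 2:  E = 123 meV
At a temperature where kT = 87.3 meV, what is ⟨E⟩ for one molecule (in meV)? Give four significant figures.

Eᵢ/kT = 0, 0.855670, 1.40893.
Z = Σ e^(−Eᵢ/kT) = e^(−0) + e^(−0.855670) + e^(−1.40893) = 1.00000 + 0.424998 + 0.244405 = 1.66940.
⟨E⟩ = Σ Eᵢ e^(−Eᵢ/kT) / Z = (0·1.00000 + 74.7·0.424998 + 123·0.244405) / 1.66940 = 37.02 meV.

37.02 meV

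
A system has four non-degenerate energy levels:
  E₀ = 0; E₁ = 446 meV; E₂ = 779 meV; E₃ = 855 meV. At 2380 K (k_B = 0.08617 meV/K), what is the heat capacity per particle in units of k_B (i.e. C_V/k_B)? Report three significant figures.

0.862

k_BT = 0.08617 × 2380 K = 205.08 meV.
Eᵢ/kT = 0, 2.1748, 3.7985, 4.1691.
Z = Σ e^(−Eᵢ/kT) = e^(−0) + e^(−2.1748) + e^(−3.7985) + e^(−4.1691) = 1.0000 + 0.11363 + 0.022404 + 0.015466 = 1.1515.
⟨E⟩ = 70.651 meV, ⟨E²⟩ = 41254 meV².
C_V/k_B = (⟨E²⟩ − ⟨E⟩²)/(kT)² = (41254 − 4991.6)/42058 = 0.862.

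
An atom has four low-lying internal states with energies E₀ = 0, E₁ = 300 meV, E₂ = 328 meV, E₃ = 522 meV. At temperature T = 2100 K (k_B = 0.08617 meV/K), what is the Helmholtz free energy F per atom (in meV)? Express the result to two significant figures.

k_BT = 0.08617 × 2100 K = 181.0 meV.
Eᵢ/kT = 0, 1.657, 1.812, 2.884.
Z = Σ e^(−Eᵢ/kT) = e^(−0) + e^(−1.657) + e^(−1.812) + e^(−2.884) = 1.000 + 0.1907 + 0.1633 + 0.05591 = 1.410.
F = −kT ln Z = −181.0 × ln(1.410) = −181.0 × 0.3436 = -62 meV.

-62 meV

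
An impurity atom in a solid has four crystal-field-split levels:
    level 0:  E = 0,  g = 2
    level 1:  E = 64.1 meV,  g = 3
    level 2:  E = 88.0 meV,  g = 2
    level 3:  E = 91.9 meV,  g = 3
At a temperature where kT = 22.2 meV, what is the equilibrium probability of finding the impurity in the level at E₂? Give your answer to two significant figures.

Eᵢ/kT = 0, 2.887, 3.964, 4.140.
Z = Σ gᵢe^(−Eᵢ/kT) = 2·e^(−0) + 3·e^(−2.887) + 2·e^(−3.964) + 3·e^(−4.140) = 2.000 + 0.1672 + 0.03797 + 0.04777 = 2.253.
P₂ = g₂ e^(−E₂/kT) / Z = 0.03797/2.253 = 0.017.

0.017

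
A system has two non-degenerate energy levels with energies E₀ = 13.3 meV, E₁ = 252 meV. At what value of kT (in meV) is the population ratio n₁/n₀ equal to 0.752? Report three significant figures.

n₁/n₀ = exp[−(E₁−E₀)/kT] = 0.752.
⇒ (E₁−E₀)/kT = ln(1/0.752) = ln(1.3298) = 0.28503.
kT = 238.7 meV / 0.28503 = 837 meV.

837 meV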